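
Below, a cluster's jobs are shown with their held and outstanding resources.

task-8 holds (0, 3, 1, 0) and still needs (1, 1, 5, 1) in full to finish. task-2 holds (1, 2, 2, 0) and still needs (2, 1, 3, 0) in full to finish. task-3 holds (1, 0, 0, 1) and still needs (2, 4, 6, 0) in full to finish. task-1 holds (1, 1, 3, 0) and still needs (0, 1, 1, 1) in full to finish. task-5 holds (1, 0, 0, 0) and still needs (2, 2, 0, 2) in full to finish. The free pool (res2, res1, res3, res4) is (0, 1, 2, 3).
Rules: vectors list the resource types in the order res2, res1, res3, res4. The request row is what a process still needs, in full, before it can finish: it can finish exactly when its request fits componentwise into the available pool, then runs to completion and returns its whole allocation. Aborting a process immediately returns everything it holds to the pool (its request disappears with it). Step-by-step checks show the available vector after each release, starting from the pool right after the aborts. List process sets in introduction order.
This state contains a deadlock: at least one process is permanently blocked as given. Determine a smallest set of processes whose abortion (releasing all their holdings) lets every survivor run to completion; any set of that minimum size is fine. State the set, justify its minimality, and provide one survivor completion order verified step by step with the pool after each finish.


Minimum abort set: task-5.
Key observation: aborting task-5 returns (1, 0, 0, 0), and task-2 — hopeless before — runs at step 3 with the returned capacity in the pool.
Minimality: the empty abort set fails — the state is deadlocked as it stands.
One survivor order: task-1, task-8, task-2, task-3. Check, step by step (post-abort pool first):
  pool = (1, 1, 2, 3)
  task-1 needs (0, 1, 1, 1) <= (1, 1, 2, 3) -> finishes; pool += (1, 1, 3, 0) = (2, 2, 5, 3)
  task-8 needs (1, 1, 5, 1) <= (2, 2, 5, 3) -> finishes; pool += (0, 3, 1, 0) = (2, 5, 6, 3)
  task-2 needs (2, 1, 3, 0) <= (2, 5, 6, 3) -> finishes; pool += (1, 2, 2, 0) = (3, 7, 8, 3)
  task-3 needs (2, 4, 6, 0) <= (3, 7, 8, 3) -> finishes; pool += (1, 0, 0, 1) = (4, 7, 8, 4)


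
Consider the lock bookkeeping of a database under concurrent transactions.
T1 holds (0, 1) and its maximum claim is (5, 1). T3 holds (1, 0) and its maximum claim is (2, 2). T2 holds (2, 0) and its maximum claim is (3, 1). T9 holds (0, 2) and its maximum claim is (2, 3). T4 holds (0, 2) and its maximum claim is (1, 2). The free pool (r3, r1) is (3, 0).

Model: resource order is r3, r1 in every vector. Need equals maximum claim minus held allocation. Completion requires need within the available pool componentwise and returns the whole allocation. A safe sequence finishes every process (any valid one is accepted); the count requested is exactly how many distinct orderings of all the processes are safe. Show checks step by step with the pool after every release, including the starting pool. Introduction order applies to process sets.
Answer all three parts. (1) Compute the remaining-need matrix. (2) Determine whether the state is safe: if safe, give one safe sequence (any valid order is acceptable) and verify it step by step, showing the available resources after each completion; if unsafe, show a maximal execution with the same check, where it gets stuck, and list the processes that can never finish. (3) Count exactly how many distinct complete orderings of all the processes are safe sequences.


(1) Remaining need (order r3, r1):
  T1: (5, 0)
  T3: (1, 2)
  T2: (1, 1)
  T9: (2, 1)
  T4: (1, 0)
(2) SAFE, for example via the order T4, T9, T3, T2, T1.
Key observation: nothing binds to the last unit here — the tightest requested-resource margin is 1, first seen at T9 ((2, 1) against (3, 2)).
Step-by-step check:
  pool = (3, 0)
  T4: need (1, 0) fits (3, 0); releases (0, 2), pool now (3, 2)
  T9: need (2, 1) fits (3, 2); releases (0, 2), pool now (3, 4)
  T3: need (1, 2) fits (3, 4); releases (1, 0), pool now (4, 4)
  T2: need (1, 1) fits (4, 4); releases (2, 0), pool now (6, 4)
  T1: need (5, 0) fits (6, 4); releases (0, 1), pool now (6, 5)
(3) Precisely 12 of the possible complete orderings are safe sequences.


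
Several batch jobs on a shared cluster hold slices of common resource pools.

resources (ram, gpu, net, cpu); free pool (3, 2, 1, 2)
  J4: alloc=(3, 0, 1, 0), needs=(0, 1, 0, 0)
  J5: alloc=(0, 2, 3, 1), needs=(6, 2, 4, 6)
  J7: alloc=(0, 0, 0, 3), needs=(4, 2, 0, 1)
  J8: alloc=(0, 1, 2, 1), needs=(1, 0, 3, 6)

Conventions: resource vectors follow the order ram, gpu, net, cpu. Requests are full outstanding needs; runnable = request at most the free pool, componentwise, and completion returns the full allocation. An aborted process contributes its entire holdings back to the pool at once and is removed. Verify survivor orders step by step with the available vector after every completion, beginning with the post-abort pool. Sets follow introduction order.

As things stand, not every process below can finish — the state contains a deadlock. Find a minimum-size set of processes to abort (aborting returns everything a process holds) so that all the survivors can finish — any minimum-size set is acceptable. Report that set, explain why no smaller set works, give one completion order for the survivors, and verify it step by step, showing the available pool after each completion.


Abort J8.
Key observation: the returned (0, 1, 2, 1) from J8 is what brings J5 — unrunnable before, under any order — into play at step 3.
Why nothing smaller works: aborting no one leaves the state deadlocked as given.
The survivors complete as J4, J7, J5. Walking it through (starting from the post-abort pool):
  pool = (3, 3, 3, 3)
  run J4 (needs (0, 1, 0, 0), free (3, 3, 3, 3)); after release of (3, 0, 1, 0) the pool is (6, 3, 4, 3)
  run J7 (needs (4, 2, 0, 1), free (6, 3, 4, 3)); after release of (0, 0, 0, 3) the pool is (6, 3, 4, 6)
  run J5 (needs (6, 2, 4, 6), free (6, 3, 4, 6)); after release of (0, 2, 3, 1) the pool is (6, 5, 7, 7)


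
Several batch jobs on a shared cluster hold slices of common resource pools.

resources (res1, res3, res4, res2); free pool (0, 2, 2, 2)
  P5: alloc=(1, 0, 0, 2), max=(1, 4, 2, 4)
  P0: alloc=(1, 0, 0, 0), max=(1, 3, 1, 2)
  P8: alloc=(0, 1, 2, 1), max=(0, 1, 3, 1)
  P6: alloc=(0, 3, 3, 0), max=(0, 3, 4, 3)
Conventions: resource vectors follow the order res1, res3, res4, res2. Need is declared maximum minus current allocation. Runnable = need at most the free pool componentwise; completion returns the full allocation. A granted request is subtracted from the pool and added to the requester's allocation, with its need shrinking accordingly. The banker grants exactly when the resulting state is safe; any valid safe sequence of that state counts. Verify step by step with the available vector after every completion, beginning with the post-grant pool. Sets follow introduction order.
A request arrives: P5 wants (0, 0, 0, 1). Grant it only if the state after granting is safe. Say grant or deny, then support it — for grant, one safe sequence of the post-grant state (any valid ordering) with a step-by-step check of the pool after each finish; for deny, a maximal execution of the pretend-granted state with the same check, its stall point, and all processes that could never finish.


DENY: after the grant no complete ordering would exist.
Key observation: after P8, P0 the pool peaks at (1, 3, 4, 2), and each blocked process is short somewhere: P5 on res3; P6 on res2.
After a pretend grant, a maximal execution: P8, P0 — then nothing else fits. Verifying each step:
  pool = (0, 2, 2, 1)
  P8: need (0, 0, 1, 0) fits (0, 2, 2, 1); releases (0, 1, 2, 1), pool now (0, 3, 4, 2)
  P0: need (0, 3, 1, 2) fits (0, 3, 4, 2); releases (1, 0, 0, 0), pool now (1, 3, 4, 2)
  P5 cannot run: need (0, 4, 2, 1) vs free (1, 3, 4, 2) (insufficient res3)
  P6 cannot run: need (0, 0, 1, 3) vs free (1, 3, 4, 2) (insufficient res2)
Post-grant, the permanently blocked set is P5 and P6.


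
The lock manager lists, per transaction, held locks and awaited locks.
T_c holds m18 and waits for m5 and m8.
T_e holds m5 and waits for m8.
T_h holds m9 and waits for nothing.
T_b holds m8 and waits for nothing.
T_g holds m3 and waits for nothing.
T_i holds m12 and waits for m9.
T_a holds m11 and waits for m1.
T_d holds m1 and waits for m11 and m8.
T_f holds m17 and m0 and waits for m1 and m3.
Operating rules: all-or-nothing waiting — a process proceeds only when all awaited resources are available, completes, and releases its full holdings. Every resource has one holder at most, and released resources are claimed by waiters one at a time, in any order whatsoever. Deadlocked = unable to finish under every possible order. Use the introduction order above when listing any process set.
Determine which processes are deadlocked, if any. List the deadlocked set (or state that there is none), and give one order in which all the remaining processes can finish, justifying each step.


The deadlocked set is T_a, T_d and T_f.
Key observation: the wait chain closes on itself along T_a -> T_d -> T_a; T_f waits into the deadlock from upstream.
The rest can finish in the order T_h, T_b, T_e, T_i, T_g, T_c.
Step-by-step check:
  T_h: no waits; runs immediately, freeing m9
  T_b: no waits; runs immediately, freeing m8
  run T_e (all its waits — m8 — are resolved); releases m5
  run T_i (all its waits — m9 — are resolved); releases m12
  T_g: no waits; runs immediately, freeing m3
  run T_c (all its waits — m5 and m8 — are resolved); releases m18


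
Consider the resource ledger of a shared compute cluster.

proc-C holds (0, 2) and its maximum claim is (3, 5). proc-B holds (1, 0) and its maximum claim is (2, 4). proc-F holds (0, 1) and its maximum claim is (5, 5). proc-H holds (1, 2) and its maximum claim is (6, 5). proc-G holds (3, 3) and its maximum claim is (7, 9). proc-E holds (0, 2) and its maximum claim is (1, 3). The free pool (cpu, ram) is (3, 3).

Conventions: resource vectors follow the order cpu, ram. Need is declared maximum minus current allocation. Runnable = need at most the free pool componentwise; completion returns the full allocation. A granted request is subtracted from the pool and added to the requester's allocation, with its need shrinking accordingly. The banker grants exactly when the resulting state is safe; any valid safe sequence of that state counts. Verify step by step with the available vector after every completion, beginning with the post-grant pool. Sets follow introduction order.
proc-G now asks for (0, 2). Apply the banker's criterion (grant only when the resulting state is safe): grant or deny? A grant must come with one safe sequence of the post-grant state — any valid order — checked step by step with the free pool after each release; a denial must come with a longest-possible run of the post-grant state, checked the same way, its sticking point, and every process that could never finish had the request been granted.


GRANT: granting preserves safety; a valid post-grant sequence is proc-E, proc-C, proc-B, proc-G, proc-H, proc-F.
Key observation: post-grant, (3, 1) remains, and an order beginning with proc-E completes everyone.
Check on the post-grant state, step by step:
  pool = (3, 1)
  proc-E needs (1, 1) <= (3, 1) -> finishes; pool += (0, 2) = (3, 3)
  proc-C needs (3, 3) <= (3, 3) -> finishes; pool += (0, 2) = (3, 5)
  proc-B needs (1, 4) <= (3, 5) -> finishes; pool += (1, 0) = (4, 5)
  proc-G needs (4, 4) <= (4, 5) -> finishes; pool += (3, 5) = (7, 10)
  proc-H needs (5, 3) <= (7, 10) -> finishes; pool += (1, 2) = (8, 12)
  proc-F needs (5, 4) <= (8, 12) -> finishes; pool += (0, 1) = (8, 13)


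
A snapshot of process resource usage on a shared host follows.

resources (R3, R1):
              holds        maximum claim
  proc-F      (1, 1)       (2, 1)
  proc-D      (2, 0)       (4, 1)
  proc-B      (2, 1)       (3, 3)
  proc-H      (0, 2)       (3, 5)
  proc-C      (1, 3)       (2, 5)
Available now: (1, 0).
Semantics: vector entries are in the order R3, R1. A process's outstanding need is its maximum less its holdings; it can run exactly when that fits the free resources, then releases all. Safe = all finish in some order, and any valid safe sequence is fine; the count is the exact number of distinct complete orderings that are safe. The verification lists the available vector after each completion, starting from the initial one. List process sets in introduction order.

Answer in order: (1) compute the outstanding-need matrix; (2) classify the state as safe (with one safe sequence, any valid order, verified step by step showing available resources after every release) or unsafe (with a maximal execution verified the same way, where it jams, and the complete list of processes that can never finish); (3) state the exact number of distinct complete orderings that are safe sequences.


(1) Need matrix, components ordered R3, R1:
  proc-F: (1, 0)
  proc-D: (2, 1)
  proc-B: (1, 2)
  proc-H: (3, 3)
  proc-C: (1, 2)
(2) UNSAFE — no complete ordering exists.
Key observation: even finishing proc-F, proc-D leaves just (4, 1) free — too little R1 for any of the remaining processes.
A maximal execution: proc-F, proc-D — then nothing else fits. Verifying each step:
  pool = (1, 0)
  proc-F needs (1, 0) <= (1, 0) -> finishes; pool += (1, 1) = (2, 1)
  proc-D needs (2, 1) <= (2, 1) -> finishes; pool += (2, 0) = (4, 1)
  blocked: proc-B wants (1, 2), pool (4, 1) — not enough R1
  blocked: proc-H wants (3, 3), pool (4, 1) — not enough R1
  blocked: proc-C wants (1, 2), pool (4, 1) — not enough R1
Never able to finish: proc-B, proc-H and proc-C.
(3) Exactly 0 of the possible complete orderings are safe sequences.


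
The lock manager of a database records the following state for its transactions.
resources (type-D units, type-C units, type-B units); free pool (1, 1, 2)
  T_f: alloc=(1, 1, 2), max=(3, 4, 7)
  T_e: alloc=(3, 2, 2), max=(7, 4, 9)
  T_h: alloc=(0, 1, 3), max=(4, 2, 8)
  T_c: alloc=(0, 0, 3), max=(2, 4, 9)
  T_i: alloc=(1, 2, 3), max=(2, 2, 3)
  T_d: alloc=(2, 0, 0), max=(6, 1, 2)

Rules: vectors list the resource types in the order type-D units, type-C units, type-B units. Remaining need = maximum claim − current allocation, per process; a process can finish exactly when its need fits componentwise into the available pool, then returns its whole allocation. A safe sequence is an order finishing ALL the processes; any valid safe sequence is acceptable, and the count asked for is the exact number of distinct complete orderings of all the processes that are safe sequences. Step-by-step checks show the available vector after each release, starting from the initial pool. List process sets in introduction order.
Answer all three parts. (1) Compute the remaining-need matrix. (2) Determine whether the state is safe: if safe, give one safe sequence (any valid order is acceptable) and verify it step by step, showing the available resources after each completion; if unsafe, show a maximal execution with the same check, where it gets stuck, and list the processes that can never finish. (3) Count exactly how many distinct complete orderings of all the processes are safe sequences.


(1) Need matrix, components ordered type-D units, type-C units, type-B units:
  T_f: (2, 3, 5)
  T_e: (4, 2, 7)
  T_h: (4, 1, 5)
  T_c: (2, 4, 6)
  T_i: (1, 0, 0)
  T_d: (4, 1, 2)
(2) The state is UNSAFE.
Key observation: the pool after T_i, T_f, T_c is (3, 4, 10); every surviving request exceeds it in type-D units, so progress ends there.
The run T_i, T_f, T_c cannot be extended any further. Verifying each step:
  pool = (1, 1, 2)
  T_i needs (1, 0, 0) <= (1, 1, 2) -> finishes; pool += (1, 2, 3) = (2, 3, 5)
  T_f needs (2, 3, 5) <= (2, 3, 5) -> finishes; pool += (1, 1, 2) = (3, 4, 7)
  T_c needs (2, 4, 6) <= (3, 4, 7) -> finishes; pool += (0, 0, 3) = (3, 4, 10)
  T_e cannot run: need (4, 2, 7) vs free (3, 4, 10) (insufficient type-D units)
  T_h cannot run: need (4, 1, 5) vs free (3, 4, 10) (insufficient type-D units)
  T_d cannot run: need (4, 1, 2) vs free (3, 4, 10) (insufficient type-D units)
Never able to finish: T_e, T_h and T_d.
(3) Precisely 0 of the possible complete orderings are safe sequences.


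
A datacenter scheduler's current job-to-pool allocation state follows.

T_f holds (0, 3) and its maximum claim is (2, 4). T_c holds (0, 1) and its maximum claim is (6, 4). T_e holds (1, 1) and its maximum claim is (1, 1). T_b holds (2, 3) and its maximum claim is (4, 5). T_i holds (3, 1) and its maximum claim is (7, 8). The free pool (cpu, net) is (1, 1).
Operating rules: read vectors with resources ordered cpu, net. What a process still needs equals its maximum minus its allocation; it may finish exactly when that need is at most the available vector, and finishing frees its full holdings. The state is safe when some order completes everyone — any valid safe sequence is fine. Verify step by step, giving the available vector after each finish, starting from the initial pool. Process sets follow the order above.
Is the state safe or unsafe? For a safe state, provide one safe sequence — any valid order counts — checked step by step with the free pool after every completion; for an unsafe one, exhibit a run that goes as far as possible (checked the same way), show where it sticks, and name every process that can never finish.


The state is SAFE; one workable sequence: T_e, T_b, T_f, T_i, T_c.
Key observation: T_b is the earliest step where a requested resource binds exactly: need (2, 2), pool (2, 2) at its turn.
Walking it through:
  pool = (1, 1)
  T_e: need (0, 0) fits (1, 1); releases (1, 1), pool now (2, 2)
  T_b: need (2, 2) fits (2, 2); releases (2, 3), pool now (4, 5)
  T_f: need (2, 1) fits (4, 5); releases (0, 3), pool now (4, 8)
  T_i: need (4, 7) fits (4, 8); releases (3, 1), pool now (7, 9)
  T_c: need (6, 3) fits (7, 9); releases (0, 1), pool now (7, 10)


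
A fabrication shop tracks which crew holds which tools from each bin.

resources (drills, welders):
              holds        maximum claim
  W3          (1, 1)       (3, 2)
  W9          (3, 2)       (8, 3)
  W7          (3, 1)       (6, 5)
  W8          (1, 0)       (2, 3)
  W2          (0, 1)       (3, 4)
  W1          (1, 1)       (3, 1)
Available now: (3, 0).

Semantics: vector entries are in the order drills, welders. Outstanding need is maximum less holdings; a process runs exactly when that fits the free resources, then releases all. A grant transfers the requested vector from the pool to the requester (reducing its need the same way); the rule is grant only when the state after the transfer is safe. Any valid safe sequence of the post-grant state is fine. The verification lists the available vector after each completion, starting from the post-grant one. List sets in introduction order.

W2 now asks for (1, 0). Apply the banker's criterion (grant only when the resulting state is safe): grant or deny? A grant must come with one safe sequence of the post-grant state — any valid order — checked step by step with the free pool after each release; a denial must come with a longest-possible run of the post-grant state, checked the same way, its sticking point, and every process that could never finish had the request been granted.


DENY. Granting would leave the state unsafe.
Key observation: after W1, W3 the pool peaks at (4, 2), and each blocked process is short somewhere: W9 on drills; W7 on welders; W8 on welders; W2 on welders.
Pretend the grant happened; the run W1, W3 goes as far as possible. Walking it through:
  pool = (2, 0)
  W1: need (2, 0) fits (2, 0); releases (1, 1), pool now (3, 1)
  W3: need (2, 1) fits (3, 1); releases (1, 1), pool now (4, 2)
  W9 still needs (5, 1) but only (4, 2) is free — short on drills
  W7 still needs (3, 4) but only (4, 2) is free — short on welders
  W8 still needs (1, 3) but only (4, 2) is free — short on welders
  W2 still needs (2, 3) but only (4, 2) is free — short on welders
Had the request been granted, W9, W7, W8 and W2 could never finish.


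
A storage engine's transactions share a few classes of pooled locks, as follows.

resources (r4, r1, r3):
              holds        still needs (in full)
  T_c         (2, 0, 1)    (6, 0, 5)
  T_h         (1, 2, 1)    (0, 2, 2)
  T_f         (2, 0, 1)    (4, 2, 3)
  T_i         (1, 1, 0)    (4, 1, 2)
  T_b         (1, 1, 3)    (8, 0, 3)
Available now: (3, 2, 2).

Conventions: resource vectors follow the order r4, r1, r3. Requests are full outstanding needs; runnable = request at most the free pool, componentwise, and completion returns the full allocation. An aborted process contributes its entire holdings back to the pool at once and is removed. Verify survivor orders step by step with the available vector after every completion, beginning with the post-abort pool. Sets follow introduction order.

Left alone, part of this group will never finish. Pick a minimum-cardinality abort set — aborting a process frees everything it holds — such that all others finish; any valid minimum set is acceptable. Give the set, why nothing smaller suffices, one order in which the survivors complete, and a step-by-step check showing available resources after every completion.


The answer: abort T_b.
Key observation: the deadlocked T_c becomes finishable only because T_b released (1, 1, 3); it completes at step 4 below.
No smaller set exists: with zero aborts the deadlock remains.
Survivors finish in the order: T_f, T_h, T_i, T_c. Check, step by step (pool after the aborts first):
  pool = (4, 3, 5)
  run T_f (needs (4, 2, 3), free (4, 3, 5)); after release of (2, 0, 1) the pool is (6, 3, 6)
  run T_h (needs (0, 2, 2), free (6, 3, 6)); after release of (1, 2, 1) the pool is (7, 5, 7)
  run T_i (needs (4, 1, 2), free (7, 5, 7)); after release of (1, 1, 0) the pool is (8, 6, 7)
  run T_c (needs (6, 0, 5), free (8, 6, 7)); after release of (2, 0, 1) the pool is (10, 6, 8)


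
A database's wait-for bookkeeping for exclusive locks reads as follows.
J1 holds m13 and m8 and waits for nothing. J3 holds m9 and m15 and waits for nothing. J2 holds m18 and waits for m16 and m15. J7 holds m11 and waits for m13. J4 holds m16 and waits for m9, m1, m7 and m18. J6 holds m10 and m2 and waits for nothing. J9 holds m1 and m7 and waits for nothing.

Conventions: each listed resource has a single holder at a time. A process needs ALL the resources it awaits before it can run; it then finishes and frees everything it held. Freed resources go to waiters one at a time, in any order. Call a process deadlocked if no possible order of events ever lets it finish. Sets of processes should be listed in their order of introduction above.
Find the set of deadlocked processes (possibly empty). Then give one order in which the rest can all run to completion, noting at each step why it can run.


The deadlocked set is J2 and J4.
Key observation: the cycle J2 -> J4 -> J2 can never break — each member waits on the next; no other process is dragged down with it.
One completion order for the rest: J3, J1, J6, J7, J9.
Verifying each step:
  run J3 (it waits on nothing); releases m9 and m15
  run J1 (it waits on nothing); releases m13 and m8
  run J6 (it waits on nothing); releases m10 and m2
  run J7 (all its waits — m13 — are resolved); releases m11
  run J9 (it waits on nothing); releases m1 and m7


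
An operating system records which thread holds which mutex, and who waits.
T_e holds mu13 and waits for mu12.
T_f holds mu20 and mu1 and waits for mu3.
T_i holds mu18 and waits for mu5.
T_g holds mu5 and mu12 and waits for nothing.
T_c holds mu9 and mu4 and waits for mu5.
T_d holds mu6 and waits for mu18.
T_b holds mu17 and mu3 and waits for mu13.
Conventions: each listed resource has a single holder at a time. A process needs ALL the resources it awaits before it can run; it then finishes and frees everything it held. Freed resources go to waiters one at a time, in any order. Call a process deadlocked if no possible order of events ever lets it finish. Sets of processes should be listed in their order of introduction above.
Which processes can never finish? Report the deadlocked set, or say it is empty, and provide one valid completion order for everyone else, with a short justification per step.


The deadlocked set is empty.
Key observation: there is no circular wait here — follow any chain and it reaches a process that is free to run now.
One completion order for the rest: T_g, T_c, T_e, T_b, T_f, T_i, T_d.
Check, step by step:
  T_g: no waits; runs immediately, freeing mu5 and mu12
  T_c: everything it awaited (mu5) is free; runs, freeing mu9 and mu4
  T_e: everything it awaited (mu12) is free; runs, freeing mu13
  T_b: everything it awaited (mu13) is free; runs, freeing mu17 and mu3
  T_f: everything it awaited (mu3) is free; runs, freeing mu20 and mu1
  T_i: everything it awaited (mu5) is free; runs, freeing mu18
  T_d: everything it awaited (mu18) is free; runs, freeing mu6


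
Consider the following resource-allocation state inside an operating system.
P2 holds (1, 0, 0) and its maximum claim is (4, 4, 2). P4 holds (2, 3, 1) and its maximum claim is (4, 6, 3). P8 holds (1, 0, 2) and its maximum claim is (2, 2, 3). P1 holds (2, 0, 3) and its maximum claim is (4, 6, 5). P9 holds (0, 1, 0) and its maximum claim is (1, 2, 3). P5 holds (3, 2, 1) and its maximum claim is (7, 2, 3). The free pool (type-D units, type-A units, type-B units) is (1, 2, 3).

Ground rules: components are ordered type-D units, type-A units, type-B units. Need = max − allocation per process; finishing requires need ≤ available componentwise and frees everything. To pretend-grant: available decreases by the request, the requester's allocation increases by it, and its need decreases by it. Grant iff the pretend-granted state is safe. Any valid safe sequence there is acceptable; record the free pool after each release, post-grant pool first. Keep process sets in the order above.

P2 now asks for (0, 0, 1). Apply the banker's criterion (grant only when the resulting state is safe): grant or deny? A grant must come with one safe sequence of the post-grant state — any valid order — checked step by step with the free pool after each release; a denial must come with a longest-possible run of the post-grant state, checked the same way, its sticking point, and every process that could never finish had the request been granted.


GRANT. The post-grant state is safe; one safe sequence: P8, P9, P4, P5, P1, P2.
Key observation: even at the reduced pool (1, 2, 2), P8 fits immediately, so safety survives the grant.
Step-by-step check of the post-grant state:
  pool = (1, 2, 2)
  P8 needs (1, 2, 1) <= (1, 2, 2) -> finishes; pool += (1, 0, 2) = (2, 2, 4)
  P9 needs (1, 1, 3) <= (2, 2, 4) -> finishes; pool += (0, 1, 0) = (2, 3, 4)
  P4 needs (2, 3, 2) <= (2, 3, 4) -> finishes; pool += (2, 3, 1) = (4, 6, 5)
  P5 needs (4, 0, 2) <= (4, 6, 5) -> finishes; pool += (3, 2, 1) = (7, 8, 6)
  P1 needs (2, 6, 2) <= (7, 8, 6) -> finishes; pool += (2, 0, 3) = (9, 8, 9)
  P2 needs (3, 4, 1) <= (9, 8, 9) -> finishes; pool += (1, 0, 1) = (10, 8, 10)


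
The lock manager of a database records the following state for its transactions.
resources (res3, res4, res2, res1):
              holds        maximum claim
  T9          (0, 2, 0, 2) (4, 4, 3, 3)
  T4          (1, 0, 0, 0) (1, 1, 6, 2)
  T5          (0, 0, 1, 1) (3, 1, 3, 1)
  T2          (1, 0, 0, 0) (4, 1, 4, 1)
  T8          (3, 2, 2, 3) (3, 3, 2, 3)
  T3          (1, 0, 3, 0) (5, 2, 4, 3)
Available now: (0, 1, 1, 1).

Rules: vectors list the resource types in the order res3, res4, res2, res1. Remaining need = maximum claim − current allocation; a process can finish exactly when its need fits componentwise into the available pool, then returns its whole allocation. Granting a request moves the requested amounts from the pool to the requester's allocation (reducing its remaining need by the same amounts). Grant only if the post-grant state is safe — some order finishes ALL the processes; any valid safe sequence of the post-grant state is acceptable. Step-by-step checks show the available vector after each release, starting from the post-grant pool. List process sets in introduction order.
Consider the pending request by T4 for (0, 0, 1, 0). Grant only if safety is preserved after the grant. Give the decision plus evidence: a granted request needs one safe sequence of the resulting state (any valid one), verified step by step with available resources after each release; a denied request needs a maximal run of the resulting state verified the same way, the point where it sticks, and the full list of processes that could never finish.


DENY. Granting would leave the state unsafe.
Key observation: after T8, T5 the pool peaks at (3, 3, 3, 5), and each blocked process is short somewhere: T9 on res3; T4 on res2; T2 on res2; T3 on res3.
Pretend the grant happened; the run T8, T5 goes as far as possible. Walking it through:
  pool = (0, 1, 0, 1)
  run T8 (needs (0, 1, 0, 0), free (0, 1, 0, 1)); after release of (3, 2, 2, 3) the pool is (3, 3, 2, 4)
  run T5 (needs (3, 1, 2, 0), free (3, 3, 2, 4)); after release of (0, 0, 1, 1) the pool is (3, 3, 3, 5)
  blocked: T9 wants (4, 2, 3, 1), pool (3, 3, 3, 5) — not enough res3
  blocked: T4 wants (0, 1, 5, 2), pool (3, 3, 3, 5) — not enough res2
  blocked: T2 wants (3, 1, 4, 1), pool (3, 3, 3, 5) — not enough res2
  blocked: T3 wants (4, 2, 1, 3), pool (3, 3, 3, 5) — not enough res3
Processes that could never finish after the grant: T9, T4, T2 and T3.


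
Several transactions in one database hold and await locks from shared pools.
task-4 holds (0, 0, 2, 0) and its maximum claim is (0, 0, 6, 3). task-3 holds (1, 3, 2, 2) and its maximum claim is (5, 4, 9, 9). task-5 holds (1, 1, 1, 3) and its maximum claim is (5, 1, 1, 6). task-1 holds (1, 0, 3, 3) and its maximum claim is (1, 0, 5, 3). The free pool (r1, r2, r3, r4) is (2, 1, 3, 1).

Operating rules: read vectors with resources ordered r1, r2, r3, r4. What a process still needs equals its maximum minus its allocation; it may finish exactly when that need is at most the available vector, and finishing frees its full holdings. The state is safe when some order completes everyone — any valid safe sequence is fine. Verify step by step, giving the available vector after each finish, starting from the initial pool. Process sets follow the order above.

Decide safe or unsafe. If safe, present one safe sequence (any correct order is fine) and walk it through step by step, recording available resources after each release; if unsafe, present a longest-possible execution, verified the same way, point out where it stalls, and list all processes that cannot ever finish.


UNSAFE.
Key observation: the pool after task-1, task-4 is (3, 1, 8, 4); every surviving request exceeds it in r1, so progress ends there.
The run task-1, task-4 cannot be extended any further. Step-by-step check:
  pool = (2, 1, 3, 1)
  task-1: need (0, 0, 2, 0) fits (2, 1, 3, 1); releases (1, 0, 3, 3), pool now (3, 1, 6, 4)
  task-4: need (0, 0, 4, 3) fits (3, 1, 6, 4); releases (0, 0, 2, 0), pool now (3, 1, 8, 4)
  task-3 cannot run: need (4, 1, 7, 7) vs free (3, 1, 8, 4) (insufficient r1 and r4)
  task-5 cannot run: need (4, 0, 0, 3) vs free (3, 1, 8, 4) (insufficient r1)
Processes that can never finish: task-3 and task-5.


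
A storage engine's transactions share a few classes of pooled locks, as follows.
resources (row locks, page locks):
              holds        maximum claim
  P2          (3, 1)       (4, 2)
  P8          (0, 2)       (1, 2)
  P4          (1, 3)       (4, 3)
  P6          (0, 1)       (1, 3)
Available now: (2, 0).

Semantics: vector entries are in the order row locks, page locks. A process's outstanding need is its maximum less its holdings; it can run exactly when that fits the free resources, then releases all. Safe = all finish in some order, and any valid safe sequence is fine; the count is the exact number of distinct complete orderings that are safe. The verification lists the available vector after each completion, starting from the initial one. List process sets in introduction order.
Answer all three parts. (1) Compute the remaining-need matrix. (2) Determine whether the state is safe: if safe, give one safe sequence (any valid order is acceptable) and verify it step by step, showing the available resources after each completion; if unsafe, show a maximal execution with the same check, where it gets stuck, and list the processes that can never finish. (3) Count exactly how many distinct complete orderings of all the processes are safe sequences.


(1) Outstanding need per process (order row locks, page locks):
  P2: (1, 1)
  P8: (1, 0)
  P4: (3, 0)
  P6: (1, 2)
(2) The state is SAFE; one workable sequence: P8, P2, P6, P4.
Key observation: no step in this order meets a requested resource exactly; the smallest headroom is 1, first reached at P8 (need (1, 0), pool (2, 0)).
Step-by-step check:
  pool = (2, 0)
  run P8 (needs (1, 0), free (2, 0)); after release of (0, 2) the pool is (2, 2)
  run P2 (needs (1, 1), free (2, 2)); after release of (3, 1) the pool is (5, 3)
  run P6 (needs (1, 2), free (5, 3)); after release of (0, 1) the pool is (5, 4)
  run P4 (needs (3, 0), free (5, 4)); after release of (1, 3) the pool is (6, 7)
(3) The exact count: 3 of the possible complete orderings are safe sequences.


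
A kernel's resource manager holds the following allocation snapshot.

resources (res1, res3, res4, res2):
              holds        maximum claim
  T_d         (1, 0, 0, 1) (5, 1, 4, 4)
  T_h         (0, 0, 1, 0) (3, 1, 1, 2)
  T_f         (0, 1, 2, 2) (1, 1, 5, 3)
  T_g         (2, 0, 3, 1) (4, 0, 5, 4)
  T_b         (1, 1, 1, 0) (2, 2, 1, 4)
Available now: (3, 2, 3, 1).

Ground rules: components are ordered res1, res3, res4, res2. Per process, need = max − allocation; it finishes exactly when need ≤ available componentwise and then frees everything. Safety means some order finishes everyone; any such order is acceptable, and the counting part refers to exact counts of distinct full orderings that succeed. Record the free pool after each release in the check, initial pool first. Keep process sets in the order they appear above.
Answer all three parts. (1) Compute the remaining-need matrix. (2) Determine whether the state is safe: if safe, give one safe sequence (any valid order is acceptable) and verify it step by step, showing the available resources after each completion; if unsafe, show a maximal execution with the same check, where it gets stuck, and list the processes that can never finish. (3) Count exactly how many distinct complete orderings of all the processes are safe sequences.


(1) Outstanding need per process (order res1, res3, res4, res2):
  T_d: (4, 1, 4, 3)
  T_h: (3, 1, 0, 2)
  T_f: (1, 0, 3, 1)
  T_g: (2, 0, 2, 3)
  T_b: (1, 1, 0, 4)
(2) SAFE. One safe sequence: T_f, T_h, T_g, T_d, T_b.
Key observation: at T_f the run first touches a limit — (1, 0, 3, 1) against (3, 2, 3, 1), exact on a resource it actually requests.
Verifying each step:
  pool = (3, 2, 3, 1)
  T_f: need (1, 0, 3, 1) fits (3, 2, 3, 1); releases (0, 1, 2, 2), pool now (3, 3, 5, 3)
  T_h: need (3, 1, 0, 2) fits (3, 3, 5, 3); releases (0, 0, 1, 0), pool now (3, 3, 6, 3)
  T_g: need (2, 0, 2, 3) fits (3, 3, 6, 3); releases (2, 0, 3, 1), pool now (5, 3, 9, 4)
  T_d: need (4, 1, 4, 3) fits (5, 3, 9, 4); releases (1, 0, 0, 1), pool now (6, 3, 9, 5)
  T_b: need (1, 1, 0, 4) fits (6, 3, 9, 5); releases (1, 1, 1, 0), pool now (7, 4, 10, 5)
(3) Exactly 8 of the possible complete orderings are safe sequences.


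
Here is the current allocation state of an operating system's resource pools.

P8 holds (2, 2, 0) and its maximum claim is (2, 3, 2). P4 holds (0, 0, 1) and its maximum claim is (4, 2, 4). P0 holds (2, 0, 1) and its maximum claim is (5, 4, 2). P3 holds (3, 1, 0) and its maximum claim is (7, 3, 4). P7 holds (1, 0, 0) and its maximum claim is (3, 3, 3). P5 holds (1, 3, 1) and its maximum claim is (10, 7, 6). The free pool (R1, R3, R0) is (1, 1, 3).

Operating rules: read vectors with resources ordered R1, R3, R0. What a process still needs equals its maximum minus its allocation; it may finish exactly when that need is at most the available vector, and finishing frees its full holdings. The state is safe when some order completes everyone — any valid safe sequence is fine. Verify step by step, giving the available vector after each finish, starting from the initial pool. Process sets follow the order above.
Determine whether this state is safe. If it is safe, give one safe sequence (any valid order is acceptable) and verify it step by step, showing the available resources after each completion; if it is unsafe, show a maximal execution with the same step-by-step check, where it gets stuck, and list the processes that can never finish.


SAFE — a valid safe sequence is P8, P7, P4, P3, P0, P5.
Key observation: the first exact fit in this order is P8 — it needs (0, 1, 2) with (1, 1, 3) free, meeting a requested resource to the last unit.
Check, step by step:
  pool = (1, 1, 3)
  P8 needs (0, 1, 2) <= (1, 1, 3) -> finishes; pool += (2, 2, 0) = (3, 3, 3)
  P7 needs (2, 3, 3) <= (3, 3, 3) -> finishes; pool += (1, 0, 0) = (4, 3, 3)
  P4 needs (4, 2, 3) <= (4, 3, 3) -> finishes; pool += (0, 0, 1) = (4, 3, 4)
  P3 needs (4, 2, 4) <= (4, 3, 4) -> finishes; pool += (3, 1, 0) = (7, 4, 4)
  P0 needs (3, 4, 1) <= (7, 4, 4) -> finishes; pool += (2, 0, 1) = (9, 4, 5)
  P5 needs (9, 4, 5) <= (9, 4, 5) -> finishes; pool += (1, 3, 1) = (10, 7, 6)


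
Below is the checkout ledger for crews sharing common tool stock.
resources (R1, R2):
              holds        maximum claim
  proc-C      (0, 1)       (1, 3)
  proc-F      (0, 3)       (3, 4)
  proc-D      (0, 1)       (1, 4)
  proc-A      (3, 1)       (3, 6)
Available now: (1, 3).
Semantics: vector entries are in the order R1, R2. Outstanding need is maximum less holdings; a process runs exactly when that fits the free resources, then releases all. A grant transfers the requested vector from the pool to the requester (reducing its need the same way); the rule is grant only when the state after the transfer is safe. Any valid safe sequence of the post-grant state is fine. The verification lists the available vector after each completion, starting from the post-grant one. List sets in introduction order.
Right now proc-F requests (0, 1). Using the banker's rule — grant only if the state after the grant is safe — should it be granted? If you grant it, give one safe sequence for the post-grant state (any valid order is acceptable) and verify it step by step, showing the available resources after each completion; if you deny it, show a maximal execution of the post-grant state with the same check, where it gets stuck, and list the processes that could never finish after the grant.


DENY: after the grant no complete ordering would exist.
Key observation: after proc-C, proc-D the pool peaks at (1, 4), and each blocked process is short somewhere: proc-F on R1; proc-A on R2.
After a pretend grant, a maximal execution: proc-C, proc-D — then nothing else fits. Walking it through:
  pool = (1, 2)
  proc-C: need (1, 2) fits (1, 2); releases (0, 1), pool now (1, 3)
  proc-D: need (1, 3) fits (1, 3); releases (0, 1), pool now (1, 4)
  proc-F cannot run: need (3, 0) vs free (1, 4) (insufficient R1)
  proc-A cannot run: need (0, 5) vs free (1, 4) (insufficient R2)
Post-grant, the permanently blocked set is proc-F and proc-A.


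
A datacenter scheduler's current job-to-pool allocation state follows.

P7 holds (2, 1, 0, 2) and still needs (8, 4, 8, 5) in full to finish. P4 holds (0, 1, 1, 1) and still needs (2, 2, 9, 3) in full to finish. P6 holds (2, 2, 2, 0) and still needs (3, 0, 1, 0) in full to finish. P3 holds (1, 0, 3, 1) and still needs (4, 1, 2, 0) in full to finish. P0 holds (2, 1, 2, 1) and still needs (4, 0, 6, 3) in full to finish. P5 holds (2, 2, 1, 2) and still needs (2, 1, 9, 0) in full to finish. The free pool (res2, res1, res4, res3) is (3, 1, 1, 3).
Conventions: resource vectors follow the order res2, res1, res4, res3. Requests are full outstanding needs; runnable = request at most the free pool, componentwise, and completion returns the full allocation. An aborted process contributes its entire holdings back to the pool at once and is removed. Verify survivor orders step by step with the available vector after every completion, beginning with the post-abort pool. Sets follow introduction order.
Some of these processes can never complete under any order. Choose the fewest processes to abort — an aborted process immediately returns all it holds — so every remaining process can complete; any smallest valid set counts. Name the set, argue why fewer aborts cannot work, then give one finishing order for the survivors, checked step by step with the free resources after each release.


The answer: abort P5.
Key observation: aborting P5 returns (2, 2, 1, 2), and P4 — hopeless before — runs at step 5 with the returned capacity in the pool.
Why nothing smaller works: aborting no one leaves the state deadlocked as given.
The survivors complete as P3, P6, P0, P7, P4. Walking it through (starting from the post-abort pool):
  pool = (5, 3, 2, 5)
  run P3 (needs (4, 1, 2, 0), free (5, 3, 2, 5)); after release of (1, 0, 3, 1) the pool is (6, 3, 5, 6)
  run P6 (needs (3, 0, 1, 0), free (6, 3, 5, 6)); after release of (2, 2, 2, 0) the pool is (8, 5, 7, 6)
  run P0 (needs (4, 0, 6, 3), free (8, 5, 7, 6)); after release of (2, 1, 2, 1) the pool is (10, 6, 9, 7)
  run P7 (needs (8, 4, 8, 5), free (10, 6, 9, 7)); after release of (2, 1, 0, 2) the pool is (12, 7, 9, 9)
  run P4 (needs (2, 2, 9, 3), free (12, 7, 9, 9)); after release of (0, 1, 1, 1) the pool is (12, 8, 10, 10)
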